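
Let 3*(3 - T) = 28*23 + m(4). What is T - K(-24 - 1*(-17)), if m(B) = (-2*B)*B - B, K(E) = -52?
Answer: -443/3 ≈ -147.67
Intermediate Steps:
m(B) = -B - 2*B**2 (m(B) = -2*B**2 - B = -B - 2*B**2)
T = -599/3 (T = 3 - (28*23 - 1*4*(1 + 2*4))/3 = 3 - (644 - 1*4*(1 + 8))/3 = 3 - (644 - 1*4*9)/3 = 3 - (644 - 36)/3 = 3 - 1/3*608 = 3 - 608/3 = -599/3 ≈ -199.67)
T - K(-24 - 1*(-17)) = -599/3 - 1*(-52) = -599/3 + 52 = -443/3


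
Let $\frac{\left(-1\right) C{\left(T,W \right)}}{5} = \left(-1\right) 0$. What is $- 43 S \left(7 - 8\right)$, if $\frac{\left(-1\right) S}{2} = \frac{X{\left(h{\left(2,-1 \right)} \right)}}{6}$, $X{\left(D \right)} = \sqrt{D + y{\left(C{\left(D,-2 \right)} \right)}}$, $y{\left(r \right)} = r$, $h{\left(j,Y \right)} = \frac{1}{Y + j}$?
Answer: $- \frac{43}{3} \approx -14.333$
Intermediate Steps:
$C{\left(T,W \right)} = 0$ ($C{\left(T,W \right)} = - 5 \left(\left(-1\right) 0\right) = \left(-5\right) 0 = 0$)
$X{\left(D \right)} = \sqrt{D}$ ($X{\left(D \right)} = \sqrt{D + 0} = \sqrt{D}$)
$S = - \frac{1}{3}$ ($S = - 2 \frac{\sqrt{\frac{1}{-1 + 2}}}{6} = - 2 \sqrt{1^{-1}} \cdot \frac{1}{6} = - 2 \sqrt{1} \cdot \frac{1}{6} = - 2 \cdot 1 \cdot \frac{1}{6} = \left(-2\right) \frac{1}{6} = - \frac{1}{3} \approx -0.33333$)
$- 43 S \left(7 - 8\right) = \left(-43\right) \left(- \frac{1}{3}\right) \left(7 - 8\right) = \frac{43 \left(7 - 8\right)}{3} = \frac{43}{3} \left(-1\right) = - \frac{43}{3}$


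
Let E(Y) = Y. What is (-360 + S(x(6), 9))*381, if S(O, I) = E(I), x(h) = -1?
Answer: -133731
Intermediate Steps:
S(O, I) = I
(-360 + S(x(6), 9))*381 = (-360 + 9)*381 = -351*381 = -133731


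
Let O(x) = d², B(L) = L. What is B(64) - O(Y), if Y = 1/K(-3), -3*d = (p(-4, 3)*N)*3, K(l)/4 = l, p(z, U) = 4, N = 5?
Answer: -336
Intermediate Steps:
K(l) = 4*l
d = -20 (d = -4*5*3/3 = -20*3/3 = -⅓*60 = -20)
Y = -1/12 (Y = 1/(4*(-3)) = 1/(-12) = -1/12 ≈ -0.083333)
O(x) = 400 (O(x) = (-20)² = 400)
B(64) - O(Y) = 64 - 1*400 = 64 - 400 = -336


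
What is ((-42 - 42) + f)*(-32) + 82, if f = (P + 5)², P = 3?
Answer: 722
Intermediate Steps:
f = 64 (f = (3 + 5)² = 8² = 64)
((-42 - 42) + f)*(-32) + 82 = ((-42 - 42) + 64)*(-32) + 82 = (-84 + 64)*(-32) + 82 = -20*(-32) + 82 = 640 + 82 = 722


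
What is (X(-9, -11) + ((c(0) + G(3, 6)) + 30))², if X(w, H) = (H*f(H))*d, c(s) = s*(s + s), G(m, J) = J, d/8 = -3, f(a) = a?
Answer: 8225424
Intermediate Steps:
d = -24 (d = 8*(-3) = -24)
c(s) = 2*s² (c(s) = s*(2*s) = 2*s²)
X(w, H) = -24*H² (X(w, H) = (H*H)*(-24) = H²*(-24) = -24*H²)
(X(-9, -11) + ((c(0) + G(3, 6)) + 30))² = (-24*(-11)² + ((2*0² + 6) + 30))² = (-24*121 + ((2*0 + 6) + 30))² = (-2904 + ((0 + 6) + 30))² = (-2904 + (6 + 30))² = (-2904 + 36)² = (-2868)² = 8225424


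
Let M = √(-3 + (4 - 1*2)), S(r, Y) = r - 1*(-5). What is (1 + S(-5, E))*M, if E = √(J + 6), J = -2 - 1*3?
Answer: I ≈ 1.0*I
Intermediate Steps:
J = -5 (J = -2 - 3 = -5)
E = 1 (E = √(-5 + 6) = √1 = 1)
S(r, Y) = 5 + r (S(r, Y) = r + 5 = 5 + r)
M = I (M = √(-3 + (4 - 2)) = √(-3 + 2) = √(-1) = I ≈ 1.0*I)
(1 + S(-5, E))*M = (1 + (5 - 5))*I = (1 + 0)*I = 1*I = I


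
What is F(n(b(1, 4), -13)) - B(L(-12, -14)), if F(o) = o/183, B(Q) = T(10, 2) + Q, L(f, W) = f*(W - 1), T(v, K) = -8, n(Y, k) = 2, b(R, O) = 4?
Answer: -31474/183 ≈ -171.99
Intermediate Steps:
L(f, W) = f*(-1 + W)
B(Q) = -8 + Q
F(o) = o/183 (F(o) = o*(1/183) = o/183)
F(n(b(1, 4), -13)) - B(L(-12, -14)) = (1/183)*2 - (-8 - 12*(-1 - 14)) = 2/183 - (-8 - 12*(-15)) = 2/183 - (-8 + 180) = 2/183 - 1*172 = 2/183 - 172 = -31474/183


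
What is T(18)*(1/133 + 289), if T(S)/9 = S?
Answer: 6226956/133 ≈ 46819.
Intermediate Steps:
T(S) = 9*S
T(18)*(1/133 + 289) = (9*18)*(1/133 + 289) = 162*(1/133 + 289) = 162*(38438/133) = 6226956/133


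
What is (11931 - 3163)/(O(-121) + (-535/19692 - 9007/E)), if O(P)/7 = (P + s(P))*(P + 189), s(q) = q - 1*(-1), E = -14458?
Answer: -1248155207424/16330135619681 ≈ -0.076433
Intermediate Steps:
s(q) = 1 + q (s(q) = q + 1 = 1 + q)
O(P) = 7*(1 + 2*P)*(189 + P) (O(P) = 7*((P + (1 + P))*(P + 189)) = 7*((1 + 2*P)*(189 + P)) = 7*(1 + 2*P)*(189 + P))
(11931 - 3163)/(O(-121) + (-535/19692 - 9007/E)) = (11931 - 3163)/((1323 + 14*(-121)² + 2653*(-121)) + (-535/19692 - 9007/(-14458))) = 8768/((1323 + 14*14641 - 321013) + (-535*1/19692 - 9007*(-1/14458))) = 8768/((1323 + 204974 - 321013) + (-535/19692 + 9007/14458)) = 8768/(-114716 + 84815407/142353468) = 8768/(-16330135619681/142353468) = 8768*(-142353468/16330135619681) = -1248155207424/16330135619681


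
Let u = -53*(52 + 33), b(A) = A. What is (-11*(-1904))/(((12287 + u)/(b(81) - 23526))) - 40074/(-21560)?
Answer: -882194982411/13981660 ≈ -63097.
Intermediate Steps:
u = -4505 (u = -53*85 = -4505)
(-11*(-1904))/(((12287 + u)/(b(81) - 23526))) - 40074/(-21560) = (-11*(-1904))/(((12287 - 4505)/(81 - 23526))) - 40074/(-21560) = 20944/((7782/(-23445))) - 40074*(-1/21560) = 20944/((7782*(-1/23445))) + 20037/10780 = 20944/(-2594/7815) + 20037/10780 = 20944*(-7815/2594) + 20037/10780 = -81838680/1297 + 20037/10780 = -882194982411/13981660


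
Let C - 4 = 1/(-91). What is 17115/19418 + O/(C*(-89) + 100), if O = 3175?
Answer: -744736835/64376218 ≈ -11.569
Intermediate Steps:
C = 363/91 (C = 4 + 1/(-91) = 4 - 1/91 = 363/91 ≈ 3.9890)
17115/19418 + O/(C*(-89) + 100) = 17115/19418 + 3175/((363/91)*(-89) + 100) = 17115*(1/19418) + 3175/(-32307/91 + 100) = 2445/2774 + 3175/(-23207/91) = 2445/2774 + 3175*(-91/23207) = 2445/2774 - 288925/23207 = -744736835/64376218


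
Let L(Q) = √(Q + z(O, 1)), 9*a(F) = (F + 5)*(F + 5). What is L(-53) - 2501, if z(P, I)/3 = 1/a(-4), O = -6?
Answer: -2501 + I*√26 ≈ -2501.0 + 5.099*I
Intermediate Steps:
a(F) = (5 + F)²/9 (a(F) = ((F + 5)*(F + 5))/9 = ((5 + F)*(5 + F))/9 = (5 + F)²/9)
z(P, I) = 27 (z(P, I) = 3/(((5 - 4)²/9)) = 3/(((⅑)*1²)) = 3/(((⅑)*1)) = 3/(⅑) = 3*9 = 27)
L(Q) = √(27 + Q) (L(Q) = √(Q + 27) = √(27 + Q))
L(-53) - 2501 = √(27 - 53) - 2501 = √(-26) - 2501 = I*√26 - 2501 = -2501 + I*√26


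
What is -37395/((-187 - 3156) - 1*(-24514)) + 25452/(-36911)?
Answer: -91387197/37211561 ≈ -2.4559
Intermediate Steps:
-37395/((-187 - 3156) - 1*(-24514)) + 25452/(-36911) = -37395/(-3343 + 24514) + 25452*(-1/36911) = -37395/21171 - 3636/5273 = -37395*1/21171 - 3636/5273 = -12465/7057 - 3636/5273 = -91387197/37211561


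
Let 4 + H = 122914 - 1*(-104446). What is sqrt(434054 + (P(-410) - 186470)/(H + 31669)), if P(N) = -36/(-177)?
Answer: 1618*sqrt(9165299953)/235115 ≈ 658.83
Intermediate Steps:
P(N) = 12/59 (P(N) = -36*(-1/177) = 12/59)
H = 227356 (H = -4 + (122914 - 1*(-104446)) = -4 + (122914 + 104446) = -4 + 227360 = 227356)
sqrt(434054 + (P(-410) - 186470)/(H + 31669)) = sqrt(434054 + (12/59 - 186470)/(227356 + 31669)) = sqrt(434054 - 11001718/59/259025) = sqrt(434054 - 11001718/59*1/259025) = sqrt(434054 - 846286/1175575) = sqrt(510262184764/1175575) = 1618*sqrt(9165299953)/235115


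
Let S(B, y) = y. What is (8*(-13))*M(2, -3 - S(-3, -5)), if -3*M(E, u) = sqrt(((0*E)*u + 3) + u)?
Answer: 104*sqrt(5)/3 ≈ 77.517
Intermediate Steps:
M(E, u) = -sqrt(3 + u)/3 (M(E, u) = -sqrt(((0*E)*u + 3) + u)/3 = -sqrt((0*u + 3) + u)/3 = -sqrt((0 + 3) + u)/3 = -sqrt(3 + u)/3)
(8*(-13))*M(2, -3 - S(-3, -5)) = (8*(-13))*(-sqrt(3 + (-3 - 1*(-5)))/3) = -(-104)*sqrt(3 + (-3 + 5))/3 = -(-104)*sqrt(3 + 2)/3 = -(-104)*sqrt(5)/3 = 104*sqrt(5)/3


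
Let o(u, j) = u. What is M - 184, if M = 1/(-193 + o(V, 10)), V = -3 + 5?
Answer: -35145/191 ≈ -184.01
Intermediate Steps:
V = 2
M = -1/191 (M = 1/(-193 + 2) = 1/(-191) = -1/191 ≈ -0.0052356)
M - 184 = -1/191 - 184 = -35145/191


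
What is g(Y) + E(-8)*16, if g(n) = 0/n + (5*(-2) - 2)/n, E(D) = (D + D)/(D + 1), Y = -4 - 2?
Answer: 270/7 ≈ 38.571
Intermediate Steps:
Y = -6
E(D) = 2*D/(1 + D) (E(D) = (2*D)/(1 + D) = 2*D/(1 + D))
g(n) = -12/n (g(n) = 0 + (-10 - 2)/n = 0 - 12/n = -12/n)
g(Y) + E(-8)*16 = -12/(-6) + (2*(-8)/(1 - 8))*16 = -12*(-⅙) + (2*(-8)/(-7))*16 = 2 + (2*(-8)*(-⅐))*16 = 2 + (16/7)*16 = 2 + 256/7 = 270/7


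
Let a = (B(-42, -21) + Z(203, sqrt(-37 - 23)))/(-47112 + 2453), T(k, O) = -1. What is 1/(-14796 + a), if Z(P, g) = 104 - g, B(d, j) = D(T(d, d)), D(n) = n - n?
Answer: -7377383974553/109155790467627571 - 44659*I*sqrt(15)/218311580935255142 ≈ -6.7586e-5 - 7.9228e-13*I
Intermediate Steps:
D(n) = 0
B(d, j) = 0
a = -104/44659 + 2*I*sqrt(15)/44659 (a = (0 + (104 - sqrt(-37 - 23)))/(-47112 + 2453) = (0 + (104 - sqrt(-60)))/(-44659) = (0 + (104 - 2*I*sqrt(15)))*(-1/44659) = (104 - 2*I*sqrt(15))*(-1/44659) = -104/44659 + 2*I*sqrt(15)/44659 ≈ -0.0023288 + 0.00017345*I)
1/(-14796 + a) = 1/(-14796 + (-104/44659 + 2*I*sqrt(15)/44659)) = 1/(-660774668/44659 + 2*I*sqrt(15)/44659)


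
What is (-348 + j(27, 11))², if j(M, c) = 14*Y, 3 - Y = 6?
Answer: 152100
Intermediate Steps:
Y = -3 (Y = 3 - 1*6 = 3 - 6 = -3)
j(M, c) = -42 (j(M, c) = 14*(-3) = -42)
(-348 + j(27, 11))² = (-348 - 42)² = (-390)² = 152100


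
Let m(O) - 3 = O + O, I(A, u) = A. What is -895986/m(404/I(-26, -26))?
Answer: 11647818/365 ≈ 31912.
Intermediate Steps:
m(O) = 3 + 2*O (m(O) = 3 + (O + O) = 3 + 2*O)
-895986/m(404/I(-26, -26)) = -895986/(3 + 2*(404/(-26))) = -895986/(3 + 2*(404*(-1/26))) = -895986/(3 + 2*(-202/13)) = -895986/(3 - 404/13) = -895986/(-365/13) = -895986*(-13/365) = 11647818/365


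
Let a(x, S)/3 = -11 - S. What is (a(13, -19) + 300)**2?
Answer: 104976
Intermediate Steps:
a(x, S) = -33 - 3*S (a(x, S) = 3*(-11 - S) = -33 - 3*S)
(a(13, -19) + 300)**2 = ((-33 - 3*(-19)) + 300)**2 = ((-33 + 57) + 300)**2 = (24 + 300)**2 = 324**2 = 104976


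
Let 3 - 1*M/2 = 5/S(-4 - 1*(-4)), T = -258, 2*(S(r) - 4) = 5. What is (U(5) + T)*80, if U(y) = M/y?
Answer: -267392/13 ≈ -20569.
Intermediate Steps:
S(r) = 13/2 (S(r) = 4 + (½)*5 = 4 + 5/2 = 13/2)
M = 58/13 (M = 6 - 10/13/2 = 6 - 10*2/13 = 6 - 2*10/13 = 6 - 20/13 = 58/13 ≈ 4.4615)
U(y) = 58/(13*y)
(U(5) + T)*80 = ((58/13)/5 - 258)*80 = ((58/13)*(⅕) - 258)*80 = (58/65 - 258)*80 = -16712/65*80 = -267392/13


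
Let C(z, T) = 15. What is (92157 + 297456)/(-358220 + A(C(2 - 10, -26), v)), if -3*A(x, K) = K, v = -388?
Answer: -1168839/1074272 ≈ -1.0880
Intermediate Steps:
A(x, K) = -K/3
(92157 + 297456)/(-358220 + A(C(2 - 10, -26), v)) = (92157 + 297456)/(-358220 - 1/3*(-388)) = 389613/(-358220 + 388/3) = 389613/(-1074272/3) = 389613*(-3/1074272) = -1168839/1074272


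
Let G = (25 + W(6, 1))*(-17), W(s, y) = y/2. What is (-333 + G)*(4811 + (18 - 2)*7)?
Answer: -7546959/2 ≈ -3.7735e+6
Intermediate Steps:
W(s, y) = y/2 (W(s, y) = y*(½) = y/2)
G = -867/2 (G = (25 + (½)*1)*(-17) = (25 + ½)*(-17) = (51/2)*(-17) = -867/2 ≈ -433.50)
(-333 + G)*(4811 + (18 - 2)*7) = (-333 - 867/2)*(4811 + (18 - 2)*7) = -1533*(4811 + 16*7)/2 = -1533*(4811 + 112)/2 = -1533/2*4923 = -7546959/2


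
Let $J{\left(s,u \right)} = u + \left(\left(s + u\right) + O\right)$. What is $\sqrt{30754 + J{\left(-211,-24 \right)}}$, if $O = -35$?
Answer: $2 \sqrt{7615} \approx 174.53$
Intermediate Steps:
$J{\left(s,u \right)} = -35 + s + 2 u$ ($J{\left(s,u \right)} = u - \left(35 - s - u\right) = u + \left(-35 + s + u\right) = -35 + s + 2 u$)
$\sqrt{30754 + J{\left(-211,-24 \right)}} = \sqrt{30754 - 294} = \sqrt{30460} = 2 \sqrt{7615}$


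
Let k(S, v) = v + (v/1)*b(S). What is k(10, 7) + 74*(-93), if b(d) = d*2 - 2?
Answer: -6749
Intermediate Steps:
b(d) = -2 + 2*d (b(d) = 2*d - 2 = -2 + 2*d)
k(S, v) = v + v*(-2 + 2*S) (k(S, v) = v + (v/1)*(-2 + 2*S) = v + (v*1)*(-2 + 2*S) = v + v*(-2 + 2*S))
k(10, 7) + 74*(-93) = 7*(-1 + 2*10) + 74*(-93) = 7*(-1 + 20) - 6882 = 7*19 - 6882 = 133 - 6882 = -6749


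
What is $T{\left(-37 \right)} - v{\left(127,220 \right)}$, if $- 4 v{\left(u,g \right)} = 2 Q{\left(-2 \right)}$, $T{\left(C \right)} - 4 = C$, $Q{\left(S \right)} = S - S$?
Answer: $-33$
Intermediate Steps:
$Q{\left(S \right)} = 0$
$T{\left(C \right)} = 4 + C$
$v{\left(u,g \right)} = 0$ ($v{\left(u,g \right)} = - \frac{2 \cdot 0}{4} = \left(- \frac{1}{4}\right) 0 = 0$)
$T{\left(-37 \right)} - v{\left(127,220 \right)} = \left(4 - 37\right) - 0 = -33 + 0 = -33$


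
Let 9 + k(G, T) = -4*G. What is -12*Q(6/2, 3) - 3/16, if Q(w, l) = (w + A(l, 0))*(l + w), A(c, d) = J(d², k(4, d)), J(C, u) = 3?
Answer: -6915/16 ≈ -432.19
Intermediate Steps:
k(G, T) = -9 - 4*G
A(c, d) = 3
Q(w, l) = (3 + w)*(l + w) (Q(w, l) = (w + 3)*(l + w) = (3 + w)*(l + w))
-12*Q(6/2, 3) - 3/16 = -12*((6/2)² + 3*3 + 3*(6/2) + 3*(6/2)) - 3/16 = -12*((6*(½))² + 9 + 3*(6*(½)) + 3*(6*(½))) - 3*1/16 = -12*(3² + 9 + 3*3 + 3*3) - 3/16 = -12*(9 + 9 + 9 + 9) - 3/16 = -12*36 - 3/16 = -432 - 3/16 = -6915/16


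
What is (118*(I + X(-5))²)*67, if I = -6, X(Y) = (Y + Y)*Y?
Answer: 15306016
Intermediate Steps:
X(Y) = 2*Y² (X(Y) = (2*Y)*Y = 2*Y²)
(118*(I + X(-5))²)*67 = (118*(-6 + 2*(-5)²)²)*67 = (118*(-6 + 2*25)²)*67 = (118*(-6 + 50)²)*67 = (118*44²)*67 = (118*1936)*67 = 228448*67 = 15306016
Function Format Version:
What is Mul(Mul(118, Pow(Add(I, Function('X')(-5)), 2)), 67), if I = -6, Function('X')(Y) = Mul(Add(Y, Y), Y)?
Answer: 15306016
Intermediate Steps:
Function('X')(Y) = Mul(2, Pow(Y, 2)) (Function('X')(Y) = Mul(Mul(2, Y), Y) = Mul(2, Pow(Y, 2)))
Mul(Mul(118, Pow(Add(I, Function('X')(-5)), 2)), 67) = Mul(Mul(118, Pow(Add(-6, Mul(2, Pow(-5, 2))), 2)), 67) = Mul(Mul(118, Pow(Add(-6, Mul(2, 25)), 2)), 67) = Mul(Mul(118, Pow(Add(-6, 50), 2)), 67) = Mul(Mul(118, Pow(44, 2)), 67) = Mul(Mul(118, 1936), 67) = Mul(228448, 67) = 15306016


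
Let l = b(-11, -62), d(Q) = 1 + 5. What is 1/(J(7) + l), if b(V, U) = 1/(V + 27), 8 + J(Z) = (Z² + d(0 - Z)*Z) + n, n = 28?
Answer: 16/1777 ≈ 0.0090039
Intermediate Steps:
d(Q) = 6
J(Z) = 20 + Z² + 6*Z (J(Z) = -8 + ((Z² + 6*Z) + 28) = -8 + (28 + Z² + 6*Z) = 20 + Z² + 6*Z)
b(V, U) = 1/(27 + V)
l = 1/16 (l = 1/(27 - 11) = 1/16 ≈ 0.062500)
1/(J(7) + l) = 1/((20 + 7² + 6*7) + 1/16) = 1/((20 + 49 + 42) + 1/16) = 1/(111 + 1/16) = 1/(1777/16) = 16/1777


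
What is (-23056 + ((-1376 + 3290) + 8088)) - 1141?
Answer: -14195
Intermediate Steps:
(-23056 + ((-1376 + 3290) + 8088)) - 1141 = (-23056 + (1914 + 8088)) - 1141 = (-23056 + 10002) - 1141 = -13054 - 1141 = -14195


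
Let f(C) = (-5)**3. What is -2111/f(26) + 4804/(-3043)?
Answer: 5823273/380375 ≈ 15.309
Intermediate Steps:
f(C) = -125
-2111/f(26) + 4804/(-3043) = -2111/(-125) + 4804/(-3043) = -2111*(-1/125) + 4804*(-1/3043) = 2111/125 - 4804/3043 = 5823273/380375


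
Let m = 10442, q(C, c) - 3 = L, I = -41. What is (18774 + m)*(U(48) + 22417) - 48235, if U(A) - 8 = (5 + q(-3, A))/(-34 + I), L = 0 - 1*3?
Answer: 9826779259/15 ≈ 6.5512e+8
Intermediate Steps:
L = -3 (L = 0 - 3 = -3)
q(C, c) = 0 (q(C, c) = 3 - 3 = 0)
U(A) = 119/15 (U(A) = 8 + (5 + 0)/(-34 - 41) = 8 + 5/(-75) = 8 + 5*(-1/75) = 8 - 1/15 = 119/15)
(18774 + m)*(U(48) + 22417) - 48235 = (18774 + 10442)*(119/15 + 22417) - 48235 = 29216*(336374/15) - 48235 = 9827502784/15 - 48235 = 9826779259/15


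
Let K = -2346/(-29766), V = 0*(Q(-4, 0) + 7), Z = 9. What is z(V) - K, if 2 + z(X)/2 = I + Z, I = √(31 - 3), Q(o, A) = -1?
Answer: 69063/4961 + 4*√7 ≈ 24.504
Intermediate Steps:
V = 0 (V = 0*(-1 + 7) = 0*6 = 0)
K = 391/4961 (K = -2346*(-1/29766) = 391/4961 ≈ 0.078815)
I = 2*√7 (I = √28 = 2*√7 ≈ 5.2915)
z(X) = 14 + 4*√7 (z(X) = -4 + 2*(2*√7 + 9) = -4 + 2*(9 + 2*√7) = -4 + (18 + 4*√7) = 14 + 4*√7)
z(V) - K = (14 + 4*√7) - 1*391/4961 = (14 + 4*√7) - 391/4961 = 69063/4961 + 4*√7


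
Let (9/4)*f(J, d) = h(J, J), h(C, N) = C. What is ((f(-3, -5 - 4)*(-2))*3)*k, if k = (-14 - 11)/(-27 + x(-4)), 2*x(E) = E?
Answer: 200/29 ≈ 6.8966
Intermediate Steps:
f(J, d) = 4*J/9
x(E) = E/2
k = 25/29 (k = (-14 - 11)/(-27 + (½)*(-4)) = -25/(-27 - 2) = -25/(-29) = -25*(-1/29) = 25/29 ≈ 0.86207)
((f(-3, -5 - 4)*(-2))*3)*k = ((((4/9)*(-3))*(-2))*3)*(25/29) = (-4/3*(-2)*3)*(25/29) = ((8/3)*3)*(25/29) = 8*(25/29) = 200/29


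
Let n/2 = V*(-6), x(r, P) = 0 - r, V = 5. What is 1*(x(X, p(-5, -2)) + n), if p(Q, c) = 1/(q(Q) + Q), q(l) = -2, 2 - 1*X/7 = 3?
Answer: -53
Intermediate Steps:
X = -7 (X = 14 - 7*3 = 14 - 21 = -7)
p(Q, c) = 1/(-2 + Q)
x(r, P) = -r
n = -60 (n = 2*(5*(-6)) = 2*(-30) = -60)
1*(x(X, p(-5, -2)) + n) = 1*(-1*(-7) - 60) = 1*(7 - 60) = 1*(-53) = -53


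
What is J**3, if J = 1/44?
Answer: 1/85184 ≈ 1.1739e-5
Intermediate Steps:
J = 1/44 ≈ 0.022727
J**3 = (1/44)**3 = 1/85184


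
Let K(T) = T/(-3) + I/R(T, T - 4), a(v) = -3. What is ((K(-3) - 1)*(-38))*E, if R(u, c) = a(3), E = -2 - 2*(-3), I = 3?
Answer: 152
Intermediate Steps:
E = 4 (E = -2 + 6 = 4)
R(u, c) = -3
K(T) = -1 - T/3 (K(T) = T/(-3) + 3/(-3) = T*(-⅓) + 3*(-⅓) = -T/3 - 1 = -1 - T/3)
((K(-3) - 1)*(-38))*E = (((-1 - ⅓*(-3)) - 1)*(-38))*4 = (((-1 + 1) - 1)*(-38))*4 = ((0 - 1)*(-38))*4 = -1*(-38)*4 = 38*4 = 152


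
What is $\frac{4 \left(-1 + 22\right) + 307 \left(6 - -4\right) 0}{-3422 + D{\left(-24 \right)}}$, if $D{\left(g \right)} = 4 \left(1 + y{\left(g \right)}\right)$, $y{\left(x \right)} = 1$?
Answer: $- \frac{14}{569} \approx -0.024605$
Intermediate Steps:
$D{\left(g \right)} = 8$ ($D{\left(g \right)} = 4 \left(1 + 1\right) = 4 \cdot 2 = 8$)
$\frac{4 \left(-1 + 22\right) + 307 \left(6 - -4\right) 0}{-3422 + D{\left(-24 \right)}} = \frac{4 \left(-1 + 22\right) + 307 \left(6 - -4\right) 0}{-3422 + 8} = \frac{4 \cdot 21 + 307 \left(6 + \left(9 - 5\right)\right) 0}{-3414} = \left(84 + 307 \left(6 + 4\right) 0\right) \left(- \frac{1}{3414}\right) = \left(84 + 307 \cdot 10 \cdot 0\right) \left(- \frac{1}{3414}\right) = \left(84 + 307 \cdot 0\right) \left(- \frac{1}{3414}\right) = \left(84 + 0\right) \left(- \frac{1}{3414}\right) = 84 \left(- \frac{1}{3414}\right) = - \frac{14}{569}$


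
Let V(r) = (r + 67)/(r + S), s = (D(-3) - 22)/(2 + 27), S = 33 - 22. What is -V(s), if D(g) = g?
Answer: -137/21 ≈ -6.5238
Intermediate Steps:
S = 11
s = -25/29 (s = (-3 - 22)/(2 + 27) = -25/29 ≈ -0.86207)
V(r) = (67 + r)/(11 + r) (V(r) = (r + 67)/(r + 11) = (67 + r)/(11 + r))
-V(s) = -(67 - 25/29)/(11 - 25/29) = -1918/(294/29*29) = -29*1918/(294*29) = -1*137/21 = -137/21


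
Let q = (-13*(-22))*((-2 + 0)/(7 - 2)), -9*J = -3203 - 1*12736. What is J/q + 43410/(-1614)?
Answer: -592765/13988 ≈ -42.377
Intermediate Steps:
J = 1771 (J = -(-3203 - 1*12736)/9 = -(-3203 - 12736)/9 = -1/9*(-15939) = 1771)
q = -572/5 (q = 286*(-2/5) = -572/5 ≈ -114.40)
J/q + 43410/(-1614) = 1771/(-572/5) + 43410/(-1614) = 1771*(-5/572) + 43410*(-1/1614) = -805/52 - 7235/269 = -592765/13988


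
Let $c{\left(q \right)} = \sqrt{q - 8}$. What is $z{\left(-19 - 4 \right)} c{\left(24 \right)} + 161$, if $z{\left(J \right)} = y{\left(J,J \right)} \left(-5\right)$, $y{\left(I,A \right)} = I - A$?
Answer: $161$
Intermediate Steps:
$z{\left(J \right)} = 0$ ($z{\left(J \right)} = \left(J - J\right) \left(-5\right) = 0 \left(-5\right) = 0$)
$c{\left(q \right)} = \sqrt{-8 + q}$
$z{\left(-19 - 4 \right)} c{\left(24 \right)} + 161 = 0 \sqrt{-8 + 24} + 161 = 0 \sqrt{16} + 161 = 0 \cdot 4 + 161 = 0 + 161 = 161$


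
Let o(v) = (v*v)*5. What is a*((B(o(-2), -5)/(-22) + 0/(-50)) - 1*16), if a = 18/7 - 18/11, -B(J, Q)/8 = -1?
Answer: -12960/847 ≈ -15.301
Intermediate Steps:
o(v) = 5*v² (o(v) = v²*5 = 5*v²)
B(J, Q) = 8 (B(J, Q) = -8*(-1) = 8)
a = 72/77 (a = 18*(⅐) - 18*1/11 = 18/7 - 18/11 = 72/77 ≈ 0.93507)
a*((B(o(-2), -5)/(-22) + 0/(-50)) - 1*16) = 72*((8/(-22) + 0/(-50)) - 1*16)/77 = 72*((8*(-1/22) + 0*(-1/50)) - 16)/77 = 72*((-4/11 + 0) - 16)/77 = 72*(-4/11 - 16)/77 = (72/77)*(-180/11) = -12960/847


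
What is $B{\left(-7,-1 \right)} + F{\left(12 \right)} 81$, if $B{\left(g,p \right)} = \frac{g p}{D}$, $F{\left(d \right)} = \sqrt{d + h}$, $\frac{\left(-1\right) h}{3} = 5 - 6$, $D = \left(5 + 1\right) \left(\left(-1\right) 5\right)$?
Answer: $- \frac{7}{30} + 81 \sqrt{15} \approx 313.48$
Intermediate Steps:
$D = -30$ ($D = 6 \left(-5\right) = -30$)
$h = 3$ ($h = - 3 \left(5 - 6\right) = \left(-3\right) \left(-1\right) = 3$)
$F{\left(d \right)} = \sqrt{3 + d}$ ($F{\left(d \right)} = \sqrt{d + 3} = \sqrt{3 + d}$)
$B{\left(g,p \right)} = - \frac{g p}{30}$ ($B{\left(g,p \right)} = \frac{g p}{-30} = g p \left(- \frac{1}{30}\right) = - \frac{g p}{30}$)
$B{\left(-7,-1 \right)} + F{\left(12 \right)} 81 = \left(- \frac{1}{30}\right) \left(-7\right) \left(-1\right) + \sqrt{3 + 12} \cdot 81 = - \frac{7}{30} + \sqrt{15} \cdot 81 = - \frac{7}{30} + 81 \sqrt{15}$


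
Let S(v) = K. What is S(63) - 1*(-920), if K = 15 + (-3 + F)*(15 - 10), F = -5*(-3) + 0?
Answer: 995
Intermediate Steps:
F = 15 (F = 15 + 0 = 15)
K = 75 (K = 15 + (-3 + 15)*(15 - 10) = 15 + 12*5 = 15 + 60 = 75)
S(v) = 75
S(63) - 1*(-920) = 75 - 1*(-920) = 75 + 920 = 995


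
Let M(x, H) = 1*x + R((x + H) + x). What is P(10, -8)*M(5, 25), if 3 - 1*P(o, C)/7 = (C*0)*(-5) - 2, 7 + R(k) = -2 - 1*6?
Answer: -350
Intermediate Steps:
R(k) = -15 (R(k) = -7 + (-2 - 1*6) = -7 + (-2 - 6) = -7 - 8 = -15)
M(x, H) = -15 + x (M(x, H) = 1*x - 15 = x - 15 = -15 + x)
P(o, C) = 35 (P(o, C) = 21 - 7*((C*0)*(-5) - 2) = 21 - 7*(0*(-5) - 2) = 21 - 7*(0 - 2) = 21 - 7*(-2) = 21 + 14 = 35)
P(10, -8)*M(5, 25) = 35*(-15 + 5) = 35*(-10) = -350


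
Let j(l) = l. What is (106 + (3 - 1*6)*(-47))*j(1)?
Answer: 247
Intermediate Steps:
(106 + (3 - 1*6)*(-47))*j(1) = (106 + (3 - 1*6)*(-47))*1 = (106 + (3 - 6)*(-47))*1 = (106 - 3*(-47))*1 = (106 + 141)*1 = 247*1 = 247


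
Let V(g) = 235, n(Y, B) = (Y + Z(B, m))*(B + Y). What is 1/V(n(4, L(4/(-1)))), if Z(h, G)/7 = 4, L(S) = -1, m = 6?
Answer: 1/235 ≈ 0.0042553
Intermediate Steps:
Z(h, G) = 28 (Z(h, G) = 7*4 = 28)
n(Y, B) = (28 + Y)*(B + Y) (n(Y, B) = (Y + 28)*(B + Y) = (28 + Y)*(B + Y))
1/V(n(4, L(4/(-1)))) = 1/235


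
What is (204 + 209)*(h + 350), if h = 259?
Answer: 251517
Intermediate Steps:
(204 + 209)*(h + 350) = (204 + 209)*(259 + 350) = 413*609 = 251517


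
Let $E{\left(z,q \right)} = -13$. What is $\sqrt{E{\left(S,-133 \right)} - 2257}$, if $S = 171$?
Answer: $i \sqrt{2270} \approx 47.645 i$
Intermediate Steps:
$\sqrt{E{\left(S,-133 \right)} - 2257} = \sqrt{-13 - 2257} = \sqrt{-2270} = i \sqrt{2270}$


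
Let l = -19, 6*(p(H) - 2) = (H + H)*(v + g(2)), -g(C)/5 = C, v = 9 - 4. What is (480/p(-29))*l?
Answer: -27360/151 ≈ -181.19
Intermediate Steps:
v = 5
g(C) = -5*C
p(H) = 2 - 5*H/3 (p(H) = 2 + ((H + H)*(5 - 5*2))/6 = 2 + ((2*H)*(5 - 10))/6 = 2 + ((2*H)*(-5))/6 = 2 + (-10*H)/6 = 2 - 5*H/3)
(480/p(-29))*l = (480/(2 - 5/3*(-29)))*(-19) = (480/(2 + 145/3))*(-19) = (480/(151/3))*(-19) = (480*(3/151))*(-19) = (1440/151)*(-19) = -27360/151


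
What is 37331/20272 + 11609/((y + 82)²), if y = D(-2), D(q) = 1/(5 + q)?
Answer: 2542259/715312 ≈ 3.5541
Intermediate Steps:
y = ⅓ (y = 1/(5 - 2) = 1/3 = ⅓ ≈ 0.33333)
37331/20272 + 11609/((y + 82)²) = 37331/20272 + 11609/((⅓ + 82)²) = 37331*(1/20272) + 11609/((247/3)²) = 5333/2896 + 11609/(61009/9) = 5333/2896 + 11609*(9/61009) = 5333/2896 + 423/247 = 2542259/715312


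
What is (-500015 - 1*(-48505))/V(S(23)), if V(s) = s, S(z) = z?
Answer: -451510/23 ≈ -19631.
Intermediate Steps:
(-500015 - 1*(-48505))/V(S(23)) = (-500015 - 1*(-48505))/23 = (-500015 + 48505)*(1/23) = -451510*1/23 = -451510/23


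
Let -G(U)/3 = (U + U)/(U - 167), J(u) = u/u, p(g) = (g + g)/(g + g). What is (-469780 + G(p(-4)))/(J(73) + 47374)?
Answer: -38991737/3932125 ≈ -9.9162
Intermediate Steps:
p(g) = 1 (p(g) = (2*g)/((2*g)) = (2*g)*(1/(2*g)) = 1)
J(u) = 1
G(U) = -6*U/(-167 + U) (G(U) = -3*(U + U)/(U - 167) = -3*2*U/(-167 + U) = -6*U/(-167 + U))
(-469780 + G(p(-4)))/(J(73) + 47374) = (-469780 - 6*1/(-167 + 1))/(1 + 47374) = (-469780 - 6*1/(-166))/47375 = (-469780 - 6*1*(-1/166))*(1/47375) = (-469780 + 3/83)*(1/47375) = -38991737/83*1/47375 = -38991737/3932125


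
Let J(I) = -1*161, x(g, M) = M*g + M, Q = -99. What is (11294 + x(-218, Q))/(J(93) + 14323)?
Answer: 449/194 ≈ 2.3144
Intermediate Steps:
x(g, M) = M + M*g
J(I) = -161
(11294 + x(-218, Q))/(J(93) + 14323) = (11294 - 99*(1 - 218))/(-161 + 14323) = (11294 - 99*(-217))/14162 = (11294 + 21483)*(1/14162) = 32777*(1/14162) = 449/194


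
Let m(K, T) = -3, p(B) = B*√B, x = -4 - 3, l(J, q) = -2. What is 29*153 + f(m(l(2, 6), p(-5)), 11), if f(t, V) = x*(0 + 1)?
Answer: 4430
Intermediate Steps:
x = -7
p(B) = B^(3/2)
f(t, V) = -7 (f(t, V) = -7*(0 + 1) = -7*1 = -7)
29*153 + f(m(l(2, 6), p(-5)), 11) = 29*153 - 7 = 4437 - 7 = 4430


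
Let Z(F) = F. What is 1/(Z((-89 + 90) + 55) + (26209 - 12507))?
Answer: 1/13758 ≈ 7.2685e-5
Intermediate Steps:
1/(Z((-89 + 90) + 55) + (26209 - 12507)) = 1/(((-89 + 90) + 55) + (26209 - 12507)) = 1/((1 + 55) + 13702) = 1/(56 + 13702) = 1/13758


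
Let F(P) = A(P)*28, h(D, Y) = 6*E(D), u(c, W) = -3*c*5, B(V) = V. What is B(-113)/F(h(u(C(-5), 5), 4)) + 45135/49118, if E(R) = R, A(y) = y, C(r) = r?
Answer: 281575333/309443400 ≈ 0.90994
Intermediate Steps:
u(c, W) = -15*c
h(D, Y) = 6*D
F(P) = 28*P (F(P) = P*28 = 28*P)
B(-113)/F(h(u(C(-5), 5), 4)) + 45135/49118 = -113/(28*(6*(-15*(-5)))) + 45135/49118 = -113/(28*(6*75)) + 45135*(1/49118) = -113/(28*450) + 45135/49118 = -113/12600 + 45135/49118 = 281575333/309443400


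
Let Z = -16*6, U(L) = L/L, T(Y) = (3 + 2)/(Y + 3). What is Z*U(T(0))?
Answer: -96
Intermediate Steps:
T(Y) = 5/(3 + Y)
U(L) = 1
Z = -96
Z*U(T(0)) = -96*1 = -96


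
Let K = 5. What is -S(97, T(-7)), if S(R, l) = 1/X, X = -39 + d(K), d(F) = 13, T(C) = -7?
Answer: 1/26 ≈ 0.038462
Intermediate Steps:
X = -26 (X = -39 + 13 = -26)
S(R, l) = -1/26 (S(R, l) = 1/(-26) = -1/26)
-S(97, T(-7)) = -1*(-1/26) = 1/26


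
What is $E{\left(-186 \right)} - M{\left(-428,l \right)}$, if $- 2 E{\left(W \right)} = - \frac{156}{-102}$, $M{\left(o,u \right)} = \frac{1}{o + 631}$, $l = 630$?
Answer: $- \frac{2656}{3451} \approx -0.76963$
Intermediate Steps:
$M{\left(o,u \right)} = \frac{1}{631 + o}$
$E{\left(W \right)} = - \frac{13}{17}$ ($E{\left(W \right)} = - \frac{\left(-156\right) \frac{1}{-102}}{2} = - \frac{\left(-156\right) \left(- \frac{1}{102}\right)}{2} = \left(- \frac{1}{2}\right) \frac{26}{17} = - \frac{13}{17}$)
$E{\left(-186 \right)} - M{\left(-428,l \right)} = - \frac{13}{17} - \frac{1}{631 - 428} = - \frac{13}{17} - \frac{1}{203} = - \frac{2656}{3451}$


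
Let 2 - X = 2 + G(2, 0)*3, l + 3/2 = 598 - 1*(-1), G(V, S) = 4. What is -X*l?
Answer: 7170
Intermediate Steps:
l = 1195/2 (l = -3/2 + (598 - 1*(-1)) = -3/2 + (598 + 1) = -3/2 + 599 = 1195/2 ≈ 597.50)
X = -12 (X = 2 - (2 + 4*3) = 2 - (2 + 12) = 2 - 1*14 = 2 - 14 = -12)
-X*l = -(-12)*1195/2 = -1*(-7170) = 7170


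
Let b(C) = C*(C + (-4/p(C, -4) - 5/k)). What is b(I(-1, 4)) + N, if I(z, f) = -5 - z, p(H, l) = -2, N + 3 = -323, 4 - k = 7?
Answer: -974/3 ≈ -324.67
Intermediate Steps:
k = -3 (k = 4 - 1*7 = 4 - 7 = -3)
N = -326 (N = -3 - 323 = -326)
b(C) = C*(11/3 + C) (b(C) = C*(C + (-4/(-2) - 5/(-3))) = C*(C + (-4*(-1/2) - 5*(-1/3))) = C*(C + (2 + 5/3)) = C*(C + 11/3) = C*(11/3 + C))
b(I(-1, 4)) + N = (-5 - 1*(-1))*(11 + 3*(-5 - 1*(-1)))/3 - 326 = (-5 + 1)*(11 + 3*(-5 + 1))/3 - 326 = (1/3)*(-4)*(11 + 3*(-4)) - 326 = (1/3)*(-4)*(11 - 12) - 326 = (1/3)*(-4)*(-1) - 326 = 4/3 - 326 = -974/3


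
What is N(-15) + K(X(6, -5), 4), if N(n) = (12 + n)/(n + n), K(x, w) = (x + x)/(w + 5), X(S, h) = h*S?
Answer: -197/30 ≈ -6.5667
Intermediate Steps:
X(S, h) = S*h
K(x, w) = 2*x/(5 + w) (K(x, w) = (2*x)/(5 + w) = 2*x/(5 + w))
N(n) = (12 + n)/(2*n) (N(n) = (12 + n)/((2*n)) = (12 + n)*(1/(2*n)) = (12 + n)/(2*n))
N(-15) + K(X(6, -5), 4) = (½)*(12 - 15)/(-15) + 2*(6*(-5))/(5 + 4) = (½)*(-1/15)*(-3) + 2*(-30)/9 = ⅒ + 2*(-30)*(⅑) = ⅒ - 20/3 = -197/30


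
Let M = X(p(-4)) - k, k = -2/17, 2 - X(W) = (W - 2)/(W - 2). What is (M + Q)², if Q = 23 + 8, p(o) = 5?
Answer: 298116/289 ≈ 1031.5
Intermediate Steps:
X(W) = 1 (X(W) = 2 - (W - 2)/(W - 2) = 2 - (-2 + W)/(-2 + W) = 2 - 1*1 = 2 - 1 = 1)
k = -2/17 (k = -2*1/17 = -2/17 ≈ -0.11765)
M = 19/17 (M = 1 - 1*(-2/17) = 1 + 2/17 = 19/17 ≈ 1.1176)
Q = 31
(M + Q)² = (19/17 + 31)² = (546/17)² = 298116/289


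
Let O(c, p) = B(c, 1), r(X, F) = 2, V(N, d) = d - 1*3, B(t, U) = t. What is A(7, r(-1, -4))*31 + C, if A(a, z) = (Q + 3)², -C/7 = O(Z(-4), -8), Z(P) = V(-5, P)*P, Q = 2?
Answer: 579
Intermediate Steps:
V(N, d) = -3 + d (V(N, d) = d - 3 = -3 + d)
Z(P) = P*(-3 + P) (Z(P) = (-3 + P)*P = P*(-3 + P))
O(c, p) = c
C = -196 (C = -(-28)*(-3 - 4) = -(-28)*(-7) = -7*28 = -196)
A(a, z) = 25 (A(a, z) = (2 + 3)² = 5² = 25)
A(7, r(-1, -4))*31 + C = 25*31 - 196 = 775 - 196 = 579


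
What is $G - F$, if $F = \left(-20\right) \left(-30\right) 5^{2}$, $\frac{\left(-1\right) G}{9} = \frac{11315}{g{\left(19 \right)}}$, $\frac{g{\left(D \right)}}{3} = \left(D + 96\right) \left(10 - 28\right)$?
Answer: $- \frac{2067737}{138} \approx -14984.0$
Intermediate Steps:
$g{\left(D \right)} = -5184 - 54 D$ ($g{\left(D \right)} = 3 \left(D + 96\right) \left(10 - 28\right) = 3 \left(96 + D\right) \left(-18\right) = 3 \left(-1728 - 18 D\right) = -5184 - 54 D$)
$G = \frac{2263}{138}$ ($G = - 9 \frac{11315}{-5184 - 1026} = - 9 \frac{11315}{-6210} = - 9 \cdot 11315 \left(- \frac{1}{6210}\right) = \left(-9\right) \left(- \frac{2263}{1242}\right) = \frac{2263}{138} \approx 16.399$)
$F = 15000$ ($F = 600 \cdot 25 = 15000$)
$G - F = \frac{2263}{138} - 15000 = - \frac{2067737}{138}$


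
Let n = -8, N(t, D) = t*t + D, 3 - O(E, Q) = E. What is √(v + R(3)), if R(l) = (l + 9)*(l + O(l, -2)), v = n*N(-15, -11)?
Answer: 2*I*√419 ≈ 40.939*I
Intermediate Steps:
O(E, Q) = 3 - E
N(t, D) = D + t² (N(t, D) = t² + D = D + t²)
v = -1712 (v = -8*(-11 + (-15)²) = -8*(-11 + 225) = -8*214 = -1712)
R(l) = 27 + 3*l (R(l) = (l + 9)*(l + (3 - l)) = (9 + l)*3 = 27 + 3*l)
√(v + R(3)) = √(-1712 + (27 + 3*3)) = √(-1712 + (27 + 9)) = √(-1712 + 36) = √(-1676) = 2*I*√419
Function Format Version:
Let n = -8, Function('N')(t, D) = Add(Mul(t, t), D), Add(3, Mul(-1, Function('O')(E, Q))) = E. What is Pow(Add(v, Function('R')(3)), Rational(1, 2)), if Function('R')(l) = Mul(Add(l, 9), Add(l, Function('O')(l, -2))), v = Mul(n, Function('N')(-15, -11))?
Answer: Mul(2, I, Pow(419, Rational(1, 2))) ≈ Mul(40.939, I)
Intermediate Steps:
Function('O')(E, Q) = Add(3, Mul(-1, E))
Function('N')(t, D) = Add(D, Pow(t, 2)) (Function('N')(t, D) = Add(Pow(t, 2), D) = Add(D, Pow(t, 2)))
v = -1712 (v = Mul(-8, Add(-11, Pow(-15, 2))) = Mul(-8, Add(-11, 225)) = Mul(-8, 214) = -1712)
Function('R')(l) = Add(27, Mul(3, l)) (Function('R')(l) = Mul(Add(l, 9), Add(l, Add(3, Mul(-1, l)))) = Mul(Add(9, l), 3) = Add(27, Mul(3, l)))
Pow(Add(v, Function('R')(3)), Rational(1, 2)) = Pow(Add(-1712, Add(27, Mul(3, 3))), Rational(1, 2)) = Pow(Add(-1712, Add(27, 9)), Rational(1, 2)) = Pow(Add(-1712, 36), Rational(1, 2)) = Pow(-1676, Rational(1, 2)) = Mul(2, I, Pow(419, Rational(1, 2)))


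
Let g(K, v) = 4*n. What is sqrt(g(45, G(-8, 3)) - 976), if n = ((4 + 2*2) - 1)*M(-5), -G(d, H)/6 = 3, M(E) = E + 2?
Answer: 2*I*sqrt(265) ≈ 32.558*I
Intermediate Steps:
M(E) = 2 + E
G(d, H) = -18 (G(d, H) = -6*3 = -18)
n = -21 (n = ((4 + 2*2) - 1)*(2 - 5) = ((4 + 4) - 1)*(-3) = (8 - 1)*(-3) = 7*(-3) = -21)
g(K, v) = -84 (g(K, v) = 4*(-21) = -84)
sqrt(g(45, G(-8, 3)) - 976) = sqrt(-84 - 976) = sqrt(-1060) = 2*I*sqrt(265)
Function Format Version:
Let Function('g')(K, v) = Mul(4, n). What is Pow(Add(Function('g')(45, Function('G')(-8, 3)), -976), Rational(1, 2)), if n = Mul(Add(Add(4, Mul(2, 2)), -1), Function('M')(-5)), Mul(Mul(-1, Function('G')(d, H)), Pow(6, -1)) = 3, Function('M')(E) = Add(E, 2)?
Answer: Mul(2, I, Pow(265, Rational(1, 2))) ≈ Mul(32.558, I)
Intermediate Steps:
Function('M')(E) = Add(2, E)
Function('G')(d, H) = -18 (Function('G')(d, H) = Mul(-6, 3) = -18)
n = -21 (n = Mul(Add(Add(4, Mul(2, 2)), -1), Add(2, -5)) = Mul(Add(Add(4, 4), -1), -3) = Mul(Add(8, -1), -3) = Mul(7, -3) = -21)
Function('g')(K, v) = -84 (Function('g')(K, v) = Mul(4, -21) = -84)
Pow(Add(Function('g')(45, Function('G')(-8, 3)), -976), Rational(1, 2)) = Pow(Add(-84, -976), Rational(1, 2)) = Pow(-1060, Rational(1, 2)) = Mul(2, I, Pow(265, Rational(1, 2)))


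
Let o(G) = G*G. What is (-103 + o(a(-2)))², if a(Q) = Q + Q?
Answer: 7569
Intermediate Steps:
a(Q) = 2*Q
o(G) = G²
(-103 + o(a(-2)))² = (-103 + (2*(-2))²)² = (-103 + (-4)²)² = (-103 + 16)² = (-87)² = 7569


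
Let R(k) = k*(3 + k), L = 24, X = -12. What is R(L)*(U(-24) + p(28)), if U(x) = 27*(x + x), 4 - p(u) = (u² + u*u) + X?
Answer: -1845504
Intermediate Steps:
p(u) = 16 - 2*u² (p(u) = 4 - ((u² + u*u) - 12) = 4 - ((u² + u²) - 12) = 4 - (2*u² - 12) = 4 - (-12 + 2*u²) = 4 + (12 - 2*u²) = 16 - 2*u²)
U(x) = 54*x (U(x) = 27*(2*x) = 54*x)
R(L)*(U(-24) + p(28)) = (24*(3 + 24))*(54*(-24) + (16 - 2*28²)) = (24*27)*(-1296 + (16 - 2*784)) = 648*(-1296 + (16 - 1568)) = 648*(-1296 - 1552) = 648*(-2848) = -1845504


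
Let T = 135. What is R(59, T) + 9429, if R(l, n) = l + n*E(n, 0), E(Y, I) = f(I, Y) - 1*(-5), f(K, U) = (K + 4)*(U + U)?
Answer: 155963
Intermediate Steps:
f(K, U) = 2*U*(4 + K) (f(K, U) = (4 + K)*(2*U) = 2*U*(4 + K))
E(Y, I) = 5 + 2*Y*(4 + I) (E(Y, I) = 2*Y*(4 + I) - 1*(-5) = 2*Y*(4 + I) + 5 = 5 + 2*Y*(4 + I))
R(l, n) = l + n*(5 + 8*n) (R(l, n) = l + n*(5 + 2*n*(4 + 0)) = l + n*(5 + 2*n*4) = l + n*(5 + 8*n))
R(59, T) + 9429 = (59 + 135*(5 + 8*135)) + 9429 = (59 + 135*(5 + 1080)) + 9429 = (59 + 135*1085) + 9429 = (59 + 146475) + 9429 = 146534 + 9429 = 155963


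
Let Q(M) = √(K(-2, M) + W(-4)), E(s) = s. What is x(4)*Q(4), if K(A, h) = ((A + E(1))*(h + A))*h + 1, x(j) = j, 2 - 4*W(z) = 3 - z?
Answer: 2*I*√33 ≈ 11.489*I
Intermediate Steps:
W(z) = -¼ + z/4 (W(z) = ½ - (3 - z)/4 = ½ + (-¾ + z/4) = -¼ + z/4)
K(A, h) = 1 + h*(1 + A)*(A + h) (K(A, h) = ((A + 1)*(h + A))*h + 1 = ((1 + A)*(A + h))*h + 1 = h*(1 + A)*(A + h) + 1 = 1 + h*(1 + A)*(A + h))
Q(M) = √(-¼ - M² + 2*M) (Q(M) = √((1 + M² - 2*M - 2*M² + M*(-2)²) + (-¼ + (¼)*(-4))) = √((1 + M² - 2*M - 2*M² + M*4) + (-¼ - 1)) = √((1 + M² - 2*M - 2*M² + 4*M) - 5/4) = √((1 - M² + 2*M) - 5/4) = √(-¼ - M² + 2*M))
x(4)*Q(4) = 4*(√(-1 - 4*4² + 8*4)/2) = 4*(√(-1 - 4*16 + 32)/2) = 4*(√(-1 - 64 + 32)/2) = 4*(√(-33)/2) = 4*((I*√33)/2) = 4*(I*√33/2) = 2*I*√33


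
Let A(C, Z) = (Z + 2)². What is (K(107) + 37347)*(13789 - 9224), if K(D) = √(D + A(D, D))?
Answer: 170489055 + 82170*√37 ≈ 1.7099e+8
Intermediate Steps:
A(C, Z) = (2 + Z)²
K(D) = √(D + (2 + D)²)
(K(107) + 37347)*(13789 - 9224) = (√(107 + (2 + 107)²) + 37347)*(13789 - 9224) = (√(107 + 109²) + 37347)*4565 = (√(107 + 11881) + 37347)*4565 = (√11988 + 37347)*4565 = (18*√37 + 37347)*4565 = (37347 + 18*√37)*4565 = 170489055 + 82170*√37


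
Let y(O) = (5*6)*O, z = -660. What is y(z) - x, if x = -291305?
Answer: 271505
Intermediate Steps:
y(O) = 30*O
y(z) - x = 30*(-660) - 1*(-291305) = -19800 + 291305 = 271505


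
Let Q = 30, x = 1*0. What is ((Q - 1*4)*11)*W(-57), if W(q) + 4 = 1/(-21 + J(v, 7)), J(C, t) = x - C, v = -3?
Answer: -10439/9 ≈ -1159.9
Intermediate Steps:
x = 0
J(C, t) = -C (J(C, t) = 0 - C = -C)
W(q) = -73/18 (W(q) = -4 + 1/(-21 - 1*(-3)) = -4 + 1/(-21 + 3) = -4 + 1/(-18) = -4 - 1/18 = -73/18)
((Q - 1*4)*11)*W(-57) = ((30 - 1*4)*11)*(-73/18) = ((30 - 4)*11)*(-73/18) = (26*11)*(-73/18) = 286*(-73/18) = -10439/9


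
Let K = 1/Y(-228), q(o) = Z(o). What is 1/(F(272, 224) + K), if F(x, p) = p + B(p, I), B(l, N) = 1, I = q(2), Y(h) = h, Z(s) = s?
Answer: 228/51299 ≈ 0.0044445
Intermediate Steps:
q(o) = o
I = 2
F(x, p) = 1 + p (F(x, p) = p + 1 = 1 + p)
K = -1/228 (K = 1/(-228) = -1/228 ≈ -0.0043860)
1/(F(272, 224) + K) = 1/((1 + 224) - 1/228) = 1/(225 - 1/228) = 1/(51299/228) = 228/51299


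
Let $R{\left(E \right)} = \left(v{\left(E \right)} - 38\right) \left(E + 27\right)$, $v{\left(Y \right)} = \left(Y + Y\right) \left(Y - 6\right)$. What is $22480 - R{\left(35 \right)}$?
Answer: $-101024$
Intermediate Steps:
$v{\left(Y \right)} = 2 Y \left(-6 + Y\right)$
$R{\left(E \right)} = \left(-38 + 2 E \left(-6 + E\right)\right) \left(27 + E\right)$ ($R{\left(E \right)} = \left(2 E \left(-6 + E\right) - 38\right) \left(E + 27\right) = \left(-38 + 2 E \left(-6 + E\right)\right) \left(27 + E\right)$)
$22480 - R{\left(35 \right)} = 22480 - \left(-1026 - 12670 + 2 \cdot 35^{3} + 42 \cdot 35^{2}\right) = 22480 - \left(-1026 - 12670 + 2 \cdot 42875 + 42 \cdot 1225\right) = 22480 - \left(-1026 - 12670 + 85750 + 51450\right) = 22480 - 123504 = -101024$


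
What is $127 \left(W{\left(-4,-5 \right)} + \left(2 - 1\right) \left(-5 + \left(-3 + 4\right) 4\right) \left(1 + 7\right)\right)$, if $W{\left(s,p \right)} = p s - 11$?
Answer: $127$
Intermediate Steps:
$W{\left(s,p \right)} = -11 + p s$
$127 \left(W{\left(-4,-5 \right)} + \left(2 - 1\right) \left(-5 + \left(-3 + 4\right) 4\right) \left(1 + 7\right)\right) = 127 \left(\left(-11 - -20\right) + \left(2 - 1\right) \left(-5 + \left(-3 + 4\right) 4\right) \left(1 + 7\right)\right) = 127 \left(\left(-11 + 20\right) + 1 \left(-5 + 1 \cdot 4\right) 8\right) = 127 \left(9 + 1 \left(-5 + 4\right) 8\right) = 127 \left(9 + 1 \left(-1\right) 8\right) = 127 \left(9 - 8\right) = 127 \cdot 1 = 127$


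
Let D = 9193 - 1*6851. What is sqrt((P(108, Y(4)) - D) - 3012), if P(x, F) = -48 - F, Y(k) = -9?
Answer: I*sqrt(5393) ≈ 73.437*I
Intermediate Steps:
D = 2342 (D = 9193 - 6851 = 2342)
sqrt((P(108, Y(4)) - D) - 3012) = sqrt(((-48 - 1*(-9)) - 1*2342) - 3012) = sqrt(((-48 + 9) - 2342) - 3012) = sqrt((-39 - 2342) - 3012) = sqrt(-2381 - 3012) = sqrt(-5393) = I*sqrt(5393)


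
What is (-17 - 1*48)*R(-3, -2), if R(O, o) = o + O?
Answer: 325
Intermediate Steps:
R(O, o) = O + o
(-17 - 1*48)*R(-3, -2) = (-17 - 1*48)*(-3 - 2) = (-17 - 48)*(-5) = -65*(-5) = 325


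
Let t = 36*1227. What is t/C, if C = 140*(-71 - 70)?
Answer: -3681/1645 ≈ -2.2377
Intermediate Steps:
t = 44172
C = -19740 (C = 140*(-141) = -19740)
t/C = 44172/(-19740) = 44172*(-1/19740) = -3681/1645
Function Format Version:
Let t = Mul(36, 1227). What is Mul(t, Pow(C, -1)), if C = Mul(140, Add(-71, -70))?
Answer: Rational(-3681, 1645) ≈ -2.2377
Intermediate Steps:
t = 44172
C = -19740 (C = Mul(140, -141) = -19740)
Mul(t, Pow(C, -1)) = Mul(44172, Pow(-19740, -1)) = Mul(44172, Rational(-1, 19740)) = Rational(-3681, 1645)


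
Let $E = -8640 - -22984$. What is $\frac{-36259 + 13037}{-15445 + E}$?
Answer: $\frac{23222}{1101} \approx 21.092$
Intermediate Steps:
$E = 14344$ ($E = -8640 + 22984 = 14344$)
$\frac{-36259 + 13037}{-15445 + E} = \frac{-36259 + 13037}{-15445 + 14344} = - \frac{23222}{-1101} = \left(-23222\right) \left(- \frac{1}{1101}\right) = \frac{23222}{1101}$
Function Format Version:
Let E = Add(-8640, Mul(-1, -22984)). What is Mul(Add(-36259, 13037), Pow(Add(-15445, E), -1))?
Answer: Rational(23222, 1101) ≈ 21.092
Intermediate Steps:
E = 14344 (E = Add(-8640, 22984) = 14344)
Mul(Add(-36259, 13037), Pow(Add(-15445, E), -1)) = Mul(Add(-36259, 13037), Pow(Add(-15445, 14344), -1)) = Mul(-23222, Pow(-1101, -1)) = Mul(-23222, Rational(-1, 1101)) = Rational(23222, 1101)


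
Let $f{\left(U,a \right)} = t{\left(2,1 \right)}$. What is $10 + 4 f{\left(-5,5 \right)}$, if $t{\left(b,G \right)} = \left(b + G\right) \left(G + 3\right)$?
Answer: $58$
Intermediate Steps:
$t{\left(b,G \right)} = \left(3 + G\right) \left(G + b\right)$ ($t{\left(b,G \right)} = \left(G + b\right) \left(3 + G\right) = \left(3 + G\right) \left(G + b\right)$)
$f{\left(U,a \right)} = 12$ ($f{\left(U,a \right)} = 1^{2} + 3 \cdot 1 + 3 \cdot 2 + 1 \cdot 2 = 1 + 3 + 6 + 2 = 12$)
$10 + 4 f{\left(-5,5 \right)} = 10 + 4 \cdot 12 = 10 + 48 = 58$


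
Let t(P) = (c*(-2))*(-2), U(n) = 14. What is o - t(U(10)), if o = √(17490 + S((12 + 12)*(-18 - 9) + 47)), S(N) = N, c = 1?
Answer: -4 + √16889 ≈ 125.96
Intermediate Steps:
t(P) = 4 (t(P) = (1*(-2))*(-2) = -2*(-2) = 4)
o = √16889 (o = √(17490 + ((12 + 12)*(-18 - 9) + 47)) = √(17490 + (24*(-27) + 47)) = √(17490 + (-648 + 47)) = √(17490 - 601) = √16889 ≈ 129.96)
o - t(U(10)) = √16889 - 1*4 = √16889 - 4 = -4 + √16889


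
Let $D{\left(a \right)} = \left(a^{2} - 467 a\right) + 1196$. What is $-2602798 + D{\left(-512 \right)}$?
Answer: $-2100354$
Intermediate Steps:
$D{\left(a \right)} = 1196 + a^{2} - 467 a$
$-2602798 + D{\left(-512 \right)} = -2602798 + \left(1196 + \left(-512\right)^{2} - -239104\right) = -2602798 + \left(1196 + 262144 + 239104\right) = -2602798 + 502444 = -2100354$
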